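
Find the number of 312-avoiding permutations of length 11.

58786

For any fixed pattern of length 3, the pattern-avoiding permutations of [11] number C_11.
C_11 = C_10 · 2(2·10+1)/(10+2) = 16796 · 42/12 = 58786.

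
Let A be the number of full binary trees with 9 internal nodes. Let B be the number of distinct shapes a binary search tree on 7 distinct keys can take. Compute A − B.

Full binary trees with n internal nodes are counted by C_n; here n = 9. So A = C_9 = 4862.
There are C_n binary search tree shapes on n keys; with n = 7 that is C_7. So B = C_7 = 429.
A − B = 4862 − 429 = 4433.

4433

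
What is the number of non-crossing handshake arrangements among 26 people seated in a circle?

Non-crossing handshake pairings of 2n people are counted by C_n; 26 people gives n = 13.
C_13 = C(26,13)/14 = 10400600/14 = 742900.

742900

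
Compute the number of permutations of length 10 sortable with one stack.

16796

Stack-sortable permutations are exactly the 231-avoiding ones, counted by C_n; here n = 10.
C_10 = 16796.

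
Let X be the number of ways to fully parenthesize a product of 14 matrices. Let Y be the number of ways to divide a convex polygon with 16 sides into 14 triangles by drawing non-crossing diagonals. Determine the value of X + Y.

3417340

Ways to associate a product of 14 factors correspond to binary trees on 14 leaves, so the count is C_13. So X = C_13 = 742900.
A convex 16-gon is triangulated into 14 triangles, and the number of such triangulations is the Catalan number C_{16−2} = C_14. So Y = C_14 = 2674440.
X + Y = 742900 + 2674440 = 3417340.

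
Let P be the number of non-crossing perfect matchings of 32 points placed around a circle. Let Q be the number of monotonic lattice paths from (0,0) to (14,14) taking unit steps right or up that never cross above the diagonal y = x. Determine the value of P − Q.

32683230

Non-crossing perfect matchings of 2n points on a circle are counted by C_n; with 32 points, n = 16. So P = C_16 = 35357670.
Monotone paths in an n×n grid that stay weakly below the diagonal are counted by C_n; here n = 14. So Q = C_14 = 2674440.
P − Q = 35357670 − 2674440 = 32683230.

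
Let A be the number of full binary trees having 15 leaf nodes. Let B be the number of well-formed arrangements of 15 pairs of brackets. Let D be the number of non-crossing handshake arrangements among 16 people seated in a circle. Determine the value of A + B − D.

12367855

A full binary tree with L leaves has L−1 internal nodes and is counted by C_{L−1}; L = 15 gives C_14. So A = C_14 = 2674440.
With 15 pairs the number of balanced bracket strings is the Catalan number C_15. So B = C_15 = 9694845.
Non-crossing handshake pairings of 2n people are counted by C_n; 16 people gives n = 8. So D = C_8 = 1430.
A + B − D = 2674440 + 9694845 − 1430 = 12367855.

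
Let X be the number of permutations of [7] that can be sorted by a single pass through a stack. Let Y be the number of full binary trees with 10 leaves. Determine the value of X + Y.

5291

By Knuth's characterisation, the stack-sortable permutations of length 7 are the 231-avoiders, numbering C_7. So X = C_7 = 429.
Full binary trees with 10 leaves have 10−1 = 9 internal nodes, so there are C_9 of them. So Y = C_9 = 4862.
X + Y = 429 + 4862 = 5291.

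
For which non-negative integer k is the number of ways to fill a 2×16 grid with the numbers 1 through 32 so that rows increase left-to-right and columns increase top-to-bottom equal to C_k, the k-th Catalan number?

By the hook-length formula (or a Dyck-path bijection), SYT of shape 2×16 number C_16.

16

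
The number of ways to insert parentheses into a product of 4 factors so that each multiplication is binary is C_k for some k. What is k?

3

Bracketing 4 factors into binary products is counted by C_{4−1} = C_3.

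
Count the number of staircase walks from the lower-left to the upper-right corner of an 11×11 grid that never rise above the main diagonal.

58786

Sub-diagonal monotone paths from (0,0) to (11,11) biject with Dyck paths of semilength 11, giving C_11.
C_11 = 58786.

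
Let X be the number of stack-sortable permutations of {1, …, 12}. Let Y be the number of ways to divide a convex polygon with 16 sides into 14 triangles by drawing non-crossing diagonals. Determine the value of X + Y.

2882452

By Knuth's characterisation, the stack-sortable permutations of length 12 are the 231-avoiders, numbering C_12. So X = C_12 = 208012.
Triangulations of a convex m-gon are counted by C_{m−2}; with m = 16 this is C_14. So Y = C_14 = 2674440.
X + Y = 208012 + 2674440 = 2882452.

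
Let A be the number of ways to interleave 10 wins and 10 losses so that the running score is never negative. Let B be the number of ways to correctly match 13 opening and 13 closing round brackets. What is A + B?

759696

Reading a vote for the leader as '(' and for the other as ')' turns such a sequence into a balanced string of 10 pairs, so the count is C_10. So A = C_10 = 16796.
With 13 pairs the number of balanced bracket strings is the Catalan number C_13. So B = C_13 = 742900.
A + B = 16796 + 742900 = 759696.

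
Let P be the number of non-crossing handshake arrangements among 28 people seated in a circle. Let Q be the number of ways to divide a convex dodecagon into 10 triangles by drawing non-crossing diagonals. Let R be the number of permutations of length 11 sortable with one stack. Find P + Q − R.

Non-crossing handshake pairings of 2n people are counted by C_n; 28 people gives n = 14. So P = C_14 = 2674440.
A convex 12-gon is triangulated into 10 triangles, and the number of such triangulations is the Catalan number C_{12−2} = C_10. So Q = C_10 = 16796.
Stack-sortable permutations are exactly the 231-avoiding ones, counted by C_n; here n = 11. So R = C_11 = 58786.
P + Q − R = 2674440 + 16796 − 58786 = 2632450.

2632450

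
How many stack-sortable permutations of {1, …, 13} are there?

By Knuth's characterisation, the stack-sortable permutations of length 13 are the 231-avoiders, numbering C_13.
C_13 = C(26,13)/14 = 10400600/14 = 742900.

742900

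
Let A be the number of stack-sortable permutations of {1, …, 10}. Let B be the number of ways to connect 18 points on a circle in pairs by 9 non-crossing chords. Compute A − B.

11934

Stack-sortable permutations are exactly the 231-avoiding ones, counted by C_n; here n = 10. So A = C_10 = 16796.
Non-crossing perfect matchings of 2n points on a circle are counted by C_n; with 18 points, n = 9. So B = C_9 = 4862.
A − B = 16796 − 4862 = 11934.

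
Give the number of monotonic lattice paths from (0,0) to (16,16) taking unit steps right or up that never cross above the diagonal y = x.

Sub-diagonal monotone paths from (0,0) to (16,16) biject with Dyck paths of semilength 16, giving C_16.
C_16 = C(32,16)/17 = 601080390/17 = 35357670.

35357670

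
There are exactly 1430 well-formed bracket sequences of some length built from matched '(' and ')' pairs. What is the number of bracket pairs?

8

Balanced strings of n bracket-pairs are counted by C_n, and C_8 = 1430.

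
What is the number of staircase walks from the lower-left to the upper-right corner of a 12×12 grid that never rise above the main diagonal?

208012

Sub-diagonal monotone paths from (0,0) to (12,12) biject with Dyck paths of semilength 12, giving C_12.
C_12 = C_11 · 2(2·11+1)/(11+2) = 58786 · 46/13 = 208012.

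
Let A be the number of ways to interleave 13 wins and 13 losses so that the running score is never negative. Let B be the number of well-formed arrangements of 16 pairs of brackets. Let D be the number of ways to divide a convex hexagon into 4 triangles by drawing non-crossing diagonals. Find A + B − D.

Ballot sequences with n votes each where one side never trails are Dyck words, counted by C_n; here n = 13. So A = C_13 = 742900.
Balanced strings of n pairs of brackets are counted by C_n; here n = 16. So B = C_16 = 35357670.
The number of triangulations of a 6-gon is the Catalan number C_4 (index = sides − 2). So D = C_4 = 14.
A + B − D = 742900 + 35357670 − 14 = 36100556.

36100556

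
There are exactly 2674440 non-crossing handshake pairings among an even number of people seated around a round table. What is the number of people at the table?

28

Non-crossing handshake pairings of 2n people are counted by C_n; 2674440 = C_14.
So n = 14, and there are 2n = 28 people.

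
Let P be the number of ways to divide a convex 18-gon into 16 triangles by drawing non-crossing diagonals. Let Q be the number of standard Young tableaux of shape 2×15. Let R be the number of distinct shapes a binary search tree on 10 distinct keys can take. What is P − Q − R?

Triangulations of a convex m-gon are counted by C_{m−2}; with m = 18 this is C_16. So P = C_16 = 35357670.
By the hook-length formula (or a Dyck-path bijection), SYT of shape 2×15 number C_15. So Q = C_15 = 9694845.
Rooted binary trees with 10 nodes (each child slot possibly empty) number C_10. So R = C_10 = 16796.
P − Q − R = 35357670 − 9694845 − 16796 = 25646029.

25646029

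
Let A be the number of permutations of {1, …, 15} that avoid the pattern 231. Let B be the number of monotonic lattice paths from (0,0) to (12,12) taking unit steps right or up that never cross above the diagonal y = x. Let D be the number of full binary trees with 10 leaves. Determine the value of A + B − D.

9897995

Permutations of [n] avoiding any single length-3 pattern are counted by C_n; here n = 15. So A = C_15 = 9694845.
Sub-diagonal monotone paths from (0,0) to (12,12) biject with Dyck paths of semilength 12, giving C_12. So B = C_12 = 208012.
Full binary trees with 10 leaves have 10−1 = 9 internal nodes, so there are C_9 of them. So D = C_9 = 4862.
A + B − D = 9694845 + 208012 − 4862 = 9897995.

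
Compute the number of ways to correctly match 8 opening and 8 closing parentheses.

1430

With 8 pairs the number of balanced bracket strings is the Catalan number C_8.
C_8 = C(16,8)/9 = 12870/9 = 1430.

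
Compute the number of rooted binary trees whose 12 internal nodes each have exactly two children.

208012

The number of full binary trees on 12 internal nodes is the Catalan number C_12.
C_12 = C(24,12)/13 = 2704156/13 = 208012.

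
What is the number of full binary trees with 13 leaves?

208012

A full binary tree with L leaves has L−1 internal nodes and is counted by C_{L−1}; L = 13 gives C_12.
C_12 = C(24,12)/13 = 2704156/13 = 208012.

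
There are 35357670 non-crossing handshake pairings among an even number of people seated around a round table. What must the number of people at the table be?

Non-crossing handshake pairings of 2n people are counted by C_n; 35357670 = C_16.
So n = 16, and there are 2n = 32 people.

32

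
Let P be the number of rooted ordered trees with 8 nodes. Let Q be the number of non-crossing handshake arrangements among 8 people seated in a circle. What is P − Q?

415

Rooted ordered (plane) trees on m nodes have m−1 edges and are counted by C_{m−1}; m = 8 gives C_7. So P = C_7 = 429.
Non-crossing handshake pairings of 2n people are counted by C_n; 8 people gives n = 4. So Q = C_4 = 14.
P − Q = 429 − 14 = 415.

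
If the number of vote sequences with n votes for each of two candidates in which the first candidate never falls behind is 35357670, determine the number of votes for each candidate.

Such ballot sequences with n votes each are counted by C_n, and C_16 = 35357670.

16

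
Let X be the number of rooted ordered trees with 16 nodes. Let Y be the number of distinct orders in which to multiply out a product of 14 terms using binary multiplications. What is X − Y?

A rooted plane tree on 16 nodes has 15 edges, and such trees are counted by C_15. So X = C_15 = 9694845.
Ways to associate a product of 14 factors correspond to binary trees on 14 leaves, so the count is C_13. So Y = C_13 = 742900.
X − Y = 9694845 − 742900 = 8951945.

8951945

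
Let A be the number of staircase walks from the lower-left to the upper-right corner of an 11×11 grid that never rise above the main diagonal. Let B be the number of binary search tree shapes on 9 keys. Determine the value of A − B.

53924

Monotone paths in an n×n grid that stay weakly below the diagonal are counted by C_n; here n = 11. So A = C_11 = 58786.
There are C_n binary search tree shapes on n keys; with n = 9 that is C_9. So B = C_9 = 4862.
A − B = 58786 − 4862 = 53924.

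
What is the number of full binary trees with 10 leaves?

A full binary tree with L leaves has L−1 internal nodes and is counted by C_{L−1}; L = 10 gives C_9.
C_9 = C(18,9)/10 = 48620/10 = 4862.

4862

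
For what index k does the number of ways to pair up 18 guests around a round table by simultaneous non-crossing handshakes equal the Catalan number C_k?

With 18 = 2·9 people, non-crossing handshake pairings are non-crossing perfect matchings on a circle, counted by C_9.

9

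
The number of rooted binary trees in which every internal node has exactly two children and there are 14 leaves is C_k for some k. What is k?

13

Full binary trees with 14 leaves have 14−1 = 13 internal nodes, so there are C_13 of them.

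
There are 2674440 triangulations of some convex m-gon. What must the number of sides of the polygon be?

16

Triangulations of a convex m-gon are counted by C_{m−2}; 2674440 = C_14.
So m − 2 = 14, giving m = 16 sides.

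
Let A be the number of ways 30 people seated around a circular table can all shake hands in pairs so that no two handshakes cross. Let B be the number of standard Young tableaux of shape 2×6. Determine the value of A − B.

9694713

Non-crossing handshake pairings of 2n people are counted by C_n; 30 people gives n = 15. So A = C_15 = 9694845.
Standard Young tableaux of shape 2×n are counted by C_n; here n = 6. So B = C_6 = 132.
A − B = 9694845 − 132 = 9694713.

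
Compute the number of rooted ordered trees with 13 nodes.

Rooted ordered (plane) trees on m nodes have m−1 edges and are counted by C_{m−1}; m = 13 gives C_12.
C_12 = C(24,12)/13 = 2704156/13 = 208012.

208012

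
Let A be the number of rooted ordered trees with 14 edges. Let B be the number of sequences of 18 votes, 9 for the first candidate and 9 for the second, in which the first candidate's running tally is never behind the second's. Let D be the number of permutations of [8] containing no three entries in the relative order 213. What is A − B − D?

A rooted plane tree with 14 edges has 15 nodes, and the count is C_14. So A = C_14 = 2674440.
Reading a vote for the leader as '(' and for the other as ')' turns such a sequence into a balanced string of 9 pairs, so the count is C_9. So B = C_9 = 4862.
For any fixed pattern of length 3, the pattern-avoiding permutations of [8] number C_8. So D = C_8 = 1430.
A − B − D = 2674440 − 4862 − 1430 = 2668148.

2668148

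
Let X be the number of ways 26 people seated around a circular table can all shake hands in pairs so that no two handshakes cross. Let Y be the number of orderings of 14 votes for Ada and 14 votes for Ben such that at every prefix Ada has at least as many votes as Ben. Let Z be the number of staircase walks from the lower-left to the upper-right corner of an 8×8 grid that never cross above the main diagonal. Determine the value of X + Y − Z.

With 26 = 2·13 people, non-crossing handshake pairings are non-crossing perfect matchings on a circle, counted by C_13. So X = C_13 = 742900.
Ballot sequences with n votes each where one side never trails are Dyck words, counted by C_n; here n = 14. So Y = C_14 = 2674440.
Sub-diagonal monotone paths from (0,0) to (8,8) biject with Dyck paths of semilength 8, giving C_8. So Z = C_8 = 1430.
X + Y − Z = 742900 + 2674440 − 1430 = 3415910.

3415910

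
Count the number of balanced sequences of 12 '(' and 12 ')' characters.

Balanced strings of n pairs of brackets are counted by C_n; here n = 12.
C_12 = C(24,12)/13 = 2704156/13 = 208012.

208012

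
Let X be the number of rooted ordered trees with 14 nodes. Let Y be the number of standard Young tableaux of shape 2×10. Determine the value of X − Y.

A rooted plane tree on 14 nodes has 13 edges, and such trees are counted by C_13. So X = C_13 = 742900.
Standard Young tableaux of shape 2×n are counted by C_n; here n = 10. So Y = C_10 = 16796.
X − Y = 742900 − 16796 = 726104.

726104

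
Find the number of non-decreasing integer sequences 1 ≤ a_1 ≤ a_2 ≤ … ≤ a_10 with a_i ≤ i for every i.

Such sub-staircase sequences of length n are counted by C_n; here n = 10.
C_10 = C_9 · 2(2·9+1)/(9+2) = 4862 · 38/11 = 16796.

16796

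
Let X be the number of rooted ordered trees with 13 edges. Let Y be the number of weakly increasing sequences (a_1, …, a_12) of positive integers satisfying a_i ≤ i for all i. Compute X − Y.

A rooted plane tree with 13 edges has 14 nodes, and the count is C_13. So X = C_13 = 742900.
Such sub-staircase sequences of length n are counted by C_n; here n = 12. So Y = C_12 = 208012.
X − Y = 742900 − 208012 = 534888.

534888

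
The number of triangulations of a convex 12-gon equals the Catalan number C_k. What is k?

10

The number of triangulations of a 12-gon is the Catalan number C_10 (index = sides − 2).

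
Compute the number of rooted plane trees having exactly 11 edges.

A rooted plane tree with 11 edges has 12 nodes, and the count is C_11.
C_11 = C_10 · 2(2·10+1)/(10+2) = 16796 · 42/12 = 58786.

58786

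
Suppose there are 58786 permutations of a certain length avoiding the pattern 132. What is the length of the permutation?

11

Permutations of [n] avoiding a fixed length-3 pattern are counted by C_n; 58786 = C_11.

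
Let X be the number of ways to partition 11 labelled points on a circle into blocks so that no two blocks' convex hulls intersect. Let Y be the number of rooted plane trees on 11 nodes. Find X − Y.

Non-crossing partitions of an n-element set are counted by C_n; here n = 11. So X = C_11 = 58786.
A rooted plane tree on 11 nodes has 10 edges, and such trees are counted by C_10. So Y = C_10 = 16796.
X − Y = 58786 − 16796 = 41990.

41990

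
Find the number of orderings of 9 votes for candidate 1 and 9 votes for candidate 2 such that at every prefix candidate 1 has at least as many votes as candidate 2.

Ballot sequences with n votes each where one side never trails are Dyck words, counted by C_n; here n = 9.
C_9 = 4862.

4862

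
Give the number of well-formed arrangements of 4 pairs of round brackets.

A balanced arrangement of 4 bracket pairs is a Dyck word of semilength 4, so the count is C_4.
C_4 = C(8,4)/5 = 70/5 = 14.

14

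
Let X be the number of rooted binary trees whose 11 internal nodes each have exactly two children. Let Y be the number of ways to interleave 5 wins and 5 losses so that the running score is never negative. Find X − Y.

58744

The number of full binary trees on 11 internal nodes is the Catalan number C_11. So X = C_11 = 58786.
Reading a vote for the leader as '(' and for the other as ')' turns such a sequence into a balanced string of 5 pairs, so the count is C_5. So Y = C_5 = 42.
X − Y = 58786 − 42 = 58744.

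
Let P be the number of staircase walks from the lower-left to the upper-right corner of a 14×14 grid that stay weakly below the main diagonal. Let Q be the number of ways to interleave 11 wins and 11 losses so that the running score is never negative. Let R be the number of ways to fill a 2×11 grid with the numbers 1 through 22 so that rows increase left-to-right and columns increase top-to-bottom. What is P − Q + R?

Monotone paths in an n×n grid that stay weakly below the diagonal are counted by C_n; here n = 14. So P = C_14 = 2674440.
Reading a vote for the leader as '(' and for the other as ')' turns such a sequence into a balanced string of 11 pairs, so the count is C_11. So Q = C_11 = 58786.
By the hook-length formula (or a Dyck-path bijection), SYT of shape 2×11 number C_11. So R = C_11 = 58786.
P − Q + R = 2674440 − 58786 + 58786 = 2674440.

2674440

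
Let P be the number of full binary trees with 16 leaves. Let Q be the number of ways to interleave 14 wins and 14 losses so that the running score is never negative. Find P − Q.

A full binary tree with L leaves has L−1 internal nodes and is counted by C_{L−1}; L = 16 gives C_15. So P = C_15 = 9694845.
Ballot sequences with n votes each where one side never trails are Dyck words, counted by C_n; here n = 14. So Q = C_14 = 2674440.
P − Q = 9694845 − 2674440 = 7020405.

7020405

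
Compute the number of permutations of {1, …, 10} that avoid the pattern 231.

Permutations of [n] avoiding any single length-3 pattern are counted by C_n; here n = 10.
C_10 = 16796.

16796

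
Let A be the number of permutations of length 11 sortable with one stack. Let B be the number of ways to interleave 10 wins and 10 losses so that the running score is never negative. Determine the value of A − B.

41990

Stack-sortable permutations are exactly the 231-avoiding ones, counted by C_n; here n = 11. So A = C_11 = 58786.
Reading a vote for the leader as '(' and for the other as ')' turns such a sequence into a balanced string of 10 pairs, so the count is C_10. So B = C_10 = 16796.
A − B = 58786 − 16796 = 41990.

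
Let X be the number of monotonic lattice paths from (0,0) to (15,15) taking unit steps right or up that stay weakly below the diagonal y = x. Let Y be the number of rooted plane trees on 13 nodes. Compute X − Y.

Sub-diagonal monotone paths from (0,0) to (15,15) biject with Dyck paths of semilength 15, giving C_15. So X = C_15 = 9694845.
Rooted ordered (plane) trees on m nodes have m−1 edges and are counted by C_{m−1}; m = 13 gives C_12. So Y = C_12 = 208012.
X − Y = 9694845 − 208012 = 9486833.

9486833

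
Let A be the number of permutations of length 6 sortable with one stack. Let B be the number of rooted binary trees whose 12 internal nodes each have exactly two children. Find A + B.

Stack-sortable permutations are exactly the 231-avoiding ones, counted by C_n; here n = 6. So A = C_6 = 132.
The number of full binary trees on 12 internal nodes is the Catalan number C_12. So B = C_12 = 208012.
A + B = 132 + 208012 = 208144.

208144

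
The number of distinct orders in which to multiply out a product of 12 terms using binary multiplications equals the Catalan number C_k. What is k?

Bracketing 12 factors into binary products is counted by C_{12−1} = C_11.

11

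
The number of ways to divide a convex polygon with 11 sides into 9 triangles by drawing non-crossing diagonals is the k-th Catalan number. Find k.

9

Triangulations of a convex m-gon are counted by C_{m−2}; with m = 11 this is C_9.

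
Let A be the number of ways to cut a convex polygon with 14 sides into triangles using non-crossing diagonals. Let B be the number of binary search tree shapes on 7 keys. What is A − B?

207583

A convex 14-gon is triangulated into 12 triangles, and the number of such triangulations is the Catalan number C_{14−2} = C_12. So A = C_12 = 208012.
There are C_n binary search tree shapes on n keys; with n = 7 that is C_7. So B = C_7 = 429.
A − B = 208012 − 429 = 207583.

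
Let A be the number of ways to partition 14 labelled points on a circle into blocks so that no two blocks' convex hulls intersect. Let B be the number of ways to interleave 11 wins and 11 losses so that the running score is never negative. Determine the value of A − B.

2615654

The non-crossing partitions of [14] form a lattice of size C_14. So A = C_14 = 2674440.
Reading a vote for the leader as '(' and for the other as ')' turns such a sequence into a balanced string of 11 pairs, so the count is C_11. So B = C_11 = 58786.
A − B = 2674440 − 58786 = 2615654.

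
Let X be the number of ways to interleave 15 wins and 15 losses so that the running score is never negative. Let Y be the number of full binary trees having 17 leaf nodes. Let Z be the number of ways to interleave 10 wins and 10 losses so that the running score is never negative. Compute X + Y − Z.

Ballot sequences with n votes each where one side never trails are Dyck words, counted by C_n; here n = 15. So X = C_15 = 9694845.
Full binary trees with 17 leaves have 17−1 = 16 internal nodes, so there are C_16 of them. So Y = C_16 = 35357670.
Ballot sequences with n votes each where one side never trails are Dyck words, counted by C_n; here n = 10. So Z = C_10 = 16796.
X + Y − Z = 9694845 + 35357670 − 16796 = 45035719.

45035719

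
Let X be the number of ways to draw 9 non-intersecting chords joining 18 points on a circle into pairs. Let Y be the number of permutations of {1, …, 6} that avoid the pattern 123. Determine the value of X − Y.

Pairing 18 circle points by 9 non-crossing chords gives C_9 matchings. So X = C_9 = 4862.
For any fixed pattern of length 3, the pattern-avoiding permutations of [6] number C_6. So Y = C_6 = 132.
X − Y = 4862 − 132 = 4730.

4730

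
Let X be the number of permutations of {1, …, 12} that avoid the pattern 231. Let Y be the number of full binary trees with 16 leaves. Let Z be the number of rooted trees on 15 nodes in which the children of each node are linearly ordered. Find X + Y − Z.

7228417

For any fixed pattern of length 3, the pattern-avoiding permutations of [12] number C_12. So X = C_12 = 208012.
Full binary trees with 16 leaves have 16−1 = 15 internal nodes, so there are C_15 of them. So Y = C_15 = 9694845.
Rooted ordered (plane) trees on m nodes have m−1 edges and are counted by C_{m−1}; m = 15 gives C_14. So Z = C_14 = 2674440.
X + Y − Z = 208012 + 9694845 − 2674440 = 7228417.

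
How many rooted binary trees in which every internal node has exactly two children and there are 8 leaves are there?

429

Full binary trees with 8 leaves have 8−1 = 7 internal nodes, so there are C_7 of them.
C_7 = C_6 · 2(2·6+1)/(6+2) = 132 · 26/8 = 429.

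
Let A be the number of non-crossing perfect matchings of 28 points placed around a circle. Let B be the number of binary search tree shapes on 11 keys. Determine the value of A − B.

Pairing 28 circle points by 14 non-crossing chords gives C_14 matchings. So A = C_14 = 2674440.
There are C_n binary search tree shapes on n keys; with n = 11 that is C_11. So B = C_11 = 58786.
A − B = 2674440 − 58786 = 2615654.

2615654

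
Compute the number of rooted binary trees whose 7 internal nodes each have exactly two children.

429

Full binary trees with n internal nodes are counted by C_n; here n = 7.
C_7 = C(14,7)/8 = 3432/8 = 429.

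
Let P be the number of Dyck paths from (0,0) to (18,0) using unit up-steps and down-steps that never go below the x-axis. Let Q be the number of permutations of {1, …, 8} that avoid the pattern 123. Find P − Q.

Paths of 9 up- and 9 down-steps that never dip below the axis are Dyck paths; their count is C_9. So P = C_9 = 4862.
Permutations of [n] avoiding any single length-3 pattern are counted by C_n; here n = 8. So Q = C_8 = 1430.
P − Q = 4862 − 1430 = 3432.

3432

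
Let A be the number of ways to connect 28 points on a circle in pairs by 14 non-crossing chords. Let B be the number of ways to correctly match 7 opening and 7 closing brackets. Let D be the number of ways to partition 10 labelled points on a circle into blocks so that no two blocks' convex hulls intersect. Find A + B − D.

2658073

Non-crossing perfect matchings of 2n points on a circle are counted by C_n; with 28 points, n = 14. So A = C_14 = 2674440.
Balanced strings of n pairs of brackets are counted by C_n; here n = 7. So B = C_7 = 429.
Non-crossing partitions of an n-element set are counted by C_n; here n = 10. So D = C_10 = 16796.
A + B − D = 2674440 + 429 − 16796 = 2658073.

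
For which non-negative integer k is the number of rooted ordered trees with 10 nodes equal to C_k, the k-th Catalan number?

9

Rooted ordered (plane) trees on m nodes have m−1 edges and are counted by C_{m−1}; m = 10 gives C_9.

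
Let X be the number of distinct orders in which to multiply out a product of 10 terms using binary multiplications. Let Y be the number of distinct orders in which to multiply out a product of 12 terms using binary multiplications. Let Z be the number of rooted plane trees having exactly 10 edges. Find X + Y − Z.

46852

Bracketing 10 factors into binary products is counted by C_{10−1} = C_9. So X = C_9 = 4862.
Parenthesizations of m factors correspond to full binary trees with m leaves, counted by C_{m−1}; m = 12 gives C_11. So Y = C_11 = 58786.
A rooted plane tree with 10 edges has 11 nodes, and the count is C_10. So Z = C_10 = 16796.
X + Y − Z = 4862 + 58786 − 16796 = 46852.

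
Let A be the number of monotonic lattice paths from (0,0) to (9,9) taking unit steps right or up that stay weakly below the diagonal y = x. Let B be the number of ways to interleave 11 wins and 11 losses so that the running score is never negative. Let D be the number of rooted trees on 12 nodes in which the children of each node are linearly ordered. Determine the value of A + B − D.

4862

Sub-diagonal monotone paths from (0,0) to (9,9) biject with Dyck paths of semilength 9, giving C_9. So A = C_9 = 4862.
Ballot sequences with n votes each where one side never trails are Dyck words, counted by C_n; here n = 11. So B = C_11 = 58786.
Rooted ordered (plane) trees on m nodes have m−1 edges and are counted by C_{m−1}; m = 12 gives C_11. So D = C_11 = 58786.
A + B − D = 4862 + 58786 − 58786 = 4862.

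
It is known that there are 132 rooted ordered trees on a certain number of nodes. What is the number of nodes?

Rooted ordered trees on m nodes are counted by C_{m−1}; 132 = C_6.
So the index is 6, and the number of nodes is 6 + 1 = 7.

7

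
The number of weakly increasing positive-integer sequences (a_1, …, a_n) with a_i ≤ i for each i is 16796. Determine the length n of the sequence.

10

Such sub-staircase sequences of length n are counted by C_n. The Catalan number equal to 16796 is C_10.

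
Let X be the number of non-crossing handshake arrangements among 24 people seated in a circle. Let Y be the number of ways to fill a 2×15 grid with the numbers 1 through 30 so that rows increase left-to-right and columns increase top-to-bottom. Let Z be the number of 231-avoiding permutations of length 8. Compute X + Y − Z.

9901427

With 24 = 2·12 people, non-crossing handshake pairings are non-crossing perfect matchings on a circle, counted by C_12. So X = C_12 = 208012.
Standard Young tableaux of shape 2×n are counted by C_n; here n = 15. So Y = C_15 = 9694845.
Permutations of [n] avoiding any single length-3 pattern are counted by C_n; here n = 8. So Z = C_8 = 1430.
X + Y − Z = 208012 + 9694845 − 1430 = 9901427.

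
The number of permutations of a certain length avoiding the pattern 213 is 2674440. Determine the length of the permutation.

14

Permutations of [n] avoiding a fixed length-3 pattern are counted by C_n; 2674440 = C_14.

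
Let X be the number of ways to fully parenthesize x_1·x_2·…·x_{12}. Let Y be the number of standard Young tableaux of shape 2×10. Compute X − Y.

41990

Parenthesizations of m factors correspond to full binary trees with m leaves, counted by C_{m−1}; m = 12 gives C_11. So X = C_11 = 58786.
Standard Young tableaux of shape 2×n are counted by C_n; here n = 10. So Y = C_10 = 16796.
X − Y = 58786 − 16796 = 41990.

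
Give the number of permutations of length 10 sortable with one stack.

Stack-sortable permutations are exactly the 231-avoiding ones, counted by C_n; here n = 10.
C_10 = C(20,10)/11 = 184756/11 = 16796.

16796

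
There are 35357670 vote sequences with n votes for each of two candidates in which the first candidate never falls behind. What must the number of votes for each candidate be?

Such ballot sequences with n votes each are counted by C_n; 35357670 = C_16.

16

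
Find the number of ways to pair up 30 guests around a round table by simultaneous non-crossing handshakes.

Non-crossing handshake pairings of 2n people are counted by C_n; 30 people gives n = 15.
C_15 = C(30,15)/16 = 155117520/16 = 9694845.

9694845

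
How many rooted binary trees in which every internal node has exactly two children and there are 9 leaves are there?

1430

A full binary tree with L leaves has L−1 internal nodes and is counted by C_{L−1}; L = 9 gives C_8.
C_8 = C(16,8)/9 = 12870/9 = 1430.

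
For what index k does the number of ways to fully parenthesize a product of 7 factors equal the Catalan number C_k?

Bracketing 7 factors into binary products is counted by C_{7−1} = C_6.

6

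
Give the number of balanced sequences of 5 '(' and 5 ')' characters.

With 5 pairs the number of balanced bracket strings is the Catalan number C_5.
C_5 = C(10,5)/6 = 252/6 = 42.

42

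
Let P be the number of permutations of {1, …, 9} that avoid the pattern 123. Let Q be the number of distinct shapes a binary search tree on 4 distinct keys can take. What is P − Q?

4848

For any fixed pattern of length 3, the pattern-avoiding permutations of [9] number C_9. So P = C_9 = 4862.
There are C_n binary search tree shapes on n keys; with n = 4 that is C_4. So Q = C_4 = 14.
P − Q = 4862 − 14 = 4848.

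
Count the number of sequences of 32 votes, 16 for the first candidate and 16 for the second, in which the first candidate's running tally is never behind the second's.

Ballot sequences with n votes each where one side never trails are Dyck words, counted by C_n; here n = 16.
C_16 = C_15 · 2(2·15+1)/(15+2) = 9694845 · 62/17 = 35357670.

35357670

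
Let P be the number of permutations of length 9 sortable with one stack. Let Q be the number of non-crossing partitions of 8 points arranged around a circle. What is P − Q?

3432

Stack-sortable permutations are exactly the 231-avoiding ones, counted by C_n; here n = 9. So P = C_9 = 4862.
Non-crossing partitions of an n-element set are counted by C_n; here n = 8. So Q = C_8 = 1430.
P − Q = 4862 − 1430 = 3432.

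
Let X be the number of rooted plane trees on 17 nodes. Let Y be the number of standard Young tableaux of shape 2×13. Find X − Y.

34614770

Rooted ordered (plane) trees on m nodes have m−1 edges and are counted by C_{m−1}; m = 17 gives C_16. So X = C_16 = 35357670.
By the hook-length formula (or a Dyck-path bijection), SYT of shape 2×13 number C_13. So Y = C_13 = 742900.
X − Y = 35357670 − 742900 = 34614770.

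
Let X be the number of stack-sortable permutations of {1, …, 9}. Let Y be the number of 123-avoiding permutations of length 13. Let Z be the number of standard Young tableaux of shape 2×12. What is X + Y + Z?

955774

By Knuth's characterisation, the stack-sortable permutations of length 9 are the 231-avoiders, numbering C_9. So X = C_9 = 4862.
Permutations of [n] avoiding any single length-3 pattern are counted by C_n; here n = 13. So Y = C_13 = 742900.
By the hook-length formula (or a Dyck-path bijection), SYT of shape 2×12 number C_12. So Z = C_12 = 208012.
X + Y + Z = 4862 + 742900 + 208012 = 955774.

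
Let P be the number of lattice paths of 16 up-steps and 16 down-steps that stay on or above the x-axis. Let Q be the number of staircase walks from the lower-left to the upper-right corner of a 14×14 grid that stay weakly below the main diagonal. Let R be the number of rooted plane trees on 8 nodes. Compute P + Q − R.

38031681

Paths of 16 up- and 16 down-steps that never dip below the axis are Dyck paths; their count is C_16. So P = C_16 = 35357670.
Monotone paths in an n×n grid that stay weakly below the diagonal are counted by C_n; here n = 14. So Q = C_14 = 2674440.
A rooted plane tree on 8 nodes has 7 edges, and such trees are counted by C_7. So R = C_7 = 429.
P + Q − R = 35357670 + 2674440 − 429 = 38031681.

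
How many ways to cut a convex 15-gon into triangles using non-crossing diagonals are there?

The number of triangulations of a 15-gon is the Catalan number C_13 (index = sides − 2).
C_13 = 742900.

742900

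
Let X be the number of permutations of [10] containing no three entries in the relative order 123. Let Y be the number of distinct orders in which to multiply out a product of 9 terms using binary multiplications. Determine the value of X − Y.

For any fixed pattern of length 3, the pattern-avoiding permutations of [10] number C_10. So X = C_10 = 16796.
Ways to associate a product of 9 factors correspond to binary trees on 9 leaves, so the count is C_8. So Y = C_8 = 1430.
X − Y = 16796 − 1430 = 15366.

15366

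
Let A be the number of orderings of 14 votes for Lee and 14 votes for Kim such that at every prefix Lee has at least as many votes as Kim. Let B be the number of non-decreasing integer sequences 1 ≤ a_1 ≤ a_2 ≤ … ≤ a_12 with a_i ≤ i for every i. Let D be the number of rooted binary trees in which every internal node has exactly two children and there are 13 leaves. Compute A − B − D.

Ballot sequences with n votes each where one side never trails are Dyck words, counted by C_n; here n = 14. So A = C_14 = 2674440.
Such sub-staircase sequences of length n are counted by C_n; here n = 12. So B = C_12 = 208012.
A full binary tree with L leaves has L−1 internal nodes and is counted by C_{L−1}; L = 13 gives C_12. So D = C_12 = 208012.
A − B − D = 2674440 − 208012 − 208012 = 2258416.

2258416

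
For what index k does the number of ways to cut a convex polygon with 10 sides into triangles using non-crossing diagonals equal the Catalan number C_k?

A convex 10-gon is triangulated into 8 triangles, and the number of such triangulations is the Catalan number C_{10−2} = C_8.

8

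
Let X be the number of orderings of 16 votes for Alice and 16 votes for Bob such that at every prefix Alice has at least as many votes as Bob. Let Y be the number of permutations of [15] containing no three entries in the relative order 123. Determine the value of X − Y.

25662825

Ballot sequences with n votes each where one side never trails are Dyck words, counted by C_n; here n = 16. So X = C_16 = 35357670.
Permutations of [n] avoiding any single length-3 pattern are counted by C_n; here n = 15. So Y = C_15 = 9694845.
X − Y = 35357670 − 9694845 = 25662825.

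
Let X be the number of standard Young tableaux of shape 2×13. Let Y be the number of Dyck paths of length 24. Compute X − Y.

By the hook-length formula (or a Dyck-path bijection), SYT of shape 2×13 number C_13. So X = C_13 = 742900.
Dyck paths of semilength n (length 2n) are counted by C_n; here n = 12. So Y = C_12 = 208012.
X − Y = 742900 − 208012 = 534888.

534888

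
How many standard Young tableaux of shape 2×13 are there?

742900

By the hook-length formula (or a Dyck-path bijection), SYT of shape 2×13 number C_13.
C_13 = C(26,13)/14 = 10400600/14 = 742900.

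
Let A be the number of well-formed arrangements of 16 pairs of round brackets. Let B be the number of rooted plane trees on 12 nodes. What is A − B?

Balanced strings of n pairs of brackets are counted by C_n; here n = 16. So A = C_16 = 35357670.
A rooted plane tree on 12 nodes has 11 edges, and such trees are counted by C_11. So B = C_11 = 58786.
A − B = 35357670 − 58786 = 35298884.

35298884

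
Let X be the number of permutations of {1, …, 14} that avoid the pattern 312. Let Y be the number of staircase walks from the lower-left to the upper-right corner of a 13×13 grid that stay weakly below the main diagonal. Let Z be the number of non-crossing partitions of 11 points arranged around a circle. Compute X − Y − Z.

Permutations of [n] avoiding any single length-3 pattern are counted by C_n; here n = 14. So X = C_14 = 2674440.
Monotone paths in an n×n grid that stay weakly below the diagonal are counted by C_n; here n = 13. So Y = C_13 = 742900.
Non-crossing partitions of an n-element set are counted by C_n; here n = 11. So Z = C_11 = 58786.
X − Y − Z = 2674440 − 742900 − 58786 = 1872754.

1872754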